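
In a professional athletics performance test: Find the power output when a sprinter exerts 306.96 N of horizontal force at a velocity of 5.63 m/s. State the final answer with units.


P = F * v
P = 306.96 * 5.63
P = 1728.1848 W

1728.1848 W


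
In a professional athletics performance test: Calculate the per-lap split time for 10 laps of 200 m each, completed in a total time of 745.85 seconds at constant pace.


Split time = total_time / n_laps = 745.85 / 10
Split time = 74.585 s per lap

74.585 s


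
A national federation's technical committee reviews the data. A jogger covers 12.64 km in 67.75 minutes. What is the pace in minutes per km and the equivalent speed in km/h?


Pace = time / distance = 67.75 min / 12.64 km = 5.36 min/km
Speed = distance / time_in_hours = 12.64 / 1.1292 hr
Speed = 11.1941 km/h

5.36 min/km, 11.1941 km/h


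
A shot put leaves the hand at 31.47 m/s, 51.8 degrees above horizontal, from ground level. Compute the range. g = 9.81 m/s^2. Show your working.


R = v^2 * sin(2*theta) / g
Convert angle to radians: theta = 51.8 deg = 0.9041 rad
sin(2*theta) = sin(1.8082) = 0.972
R = 31.47^2 * 0.972 / 9.81
R = 990.3609 * 0.972 / 9.81 = 98.1236 m

98.1236 m


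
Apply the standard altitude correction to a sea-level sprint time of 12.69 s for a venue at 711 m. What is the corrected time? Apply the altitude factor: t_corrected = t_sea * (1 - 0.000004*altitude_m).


Correction factor = 1 - 0.000004 * 711 = 0.997156
t_corrected = t_sea * factor = 12.69 * 0.997156
t_corrected = 12.6539 s

12.6539 s


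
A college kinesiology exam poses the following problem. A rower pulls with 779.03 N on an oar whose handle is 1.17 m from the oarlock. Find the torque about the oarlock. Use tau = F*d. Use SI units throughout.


tau = F * d
tau = 779.03 * 1.17
tau = 911.4651 N*m

911.4651 N*m


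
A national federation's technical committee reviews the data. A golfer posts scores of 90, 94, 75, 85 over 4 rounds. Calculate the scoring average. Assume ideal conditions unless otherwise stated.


Average = sum / n
Sum = 344
Average = 344 / 4 = 86

86


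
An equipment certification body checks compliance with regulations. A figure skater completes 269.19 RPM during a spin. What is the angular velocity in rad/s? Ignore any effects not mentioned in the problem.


omega = RPM * 2 * pi / 60
omega = 269.19 * 2 * 3.14159 / 60
omega = 1691.3707 / 60 = 28.1895 rad/s

28.1895 rad/s


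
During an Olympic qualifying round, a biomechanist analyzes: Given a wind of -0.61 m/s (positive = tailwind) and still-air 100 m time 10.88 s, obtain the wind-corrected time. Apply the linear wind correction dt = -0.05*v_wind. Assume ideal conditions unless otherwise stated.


dt = -0.05 * v_wind = -0.05 * -0.61 = 0.0305 s
t_corrected = t_still + dt = 10.88 + (0.0305)
t_corrected = 10.9105 s

10.9105 s


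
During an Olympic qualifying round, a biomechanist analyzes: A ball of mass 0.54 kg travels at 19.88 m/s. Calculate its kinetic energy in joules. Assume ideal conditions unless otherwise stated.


KE = 0.5 * m * v^2
KE = 0.5 * 0.54 * 19.88^2
KE = 0.5 * 0.54 * 395.2144 = 106.7079 J

106.7079 J


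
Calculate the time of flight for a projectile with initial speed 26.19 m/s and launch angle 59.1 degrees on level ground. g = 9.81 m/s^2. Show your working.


T = 2*v*sin(theta)/g
sin(theta) = sin(59.1 deg) = 0.8581
T = 2*26.19*0.8581 / 9.81
T = 44.9454 / 9.81 = 4.5816 s

4.5816 s


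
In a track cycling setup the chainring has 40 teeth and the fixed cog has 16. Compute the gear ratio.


GR = front_teeth / rear_teeth
GR = 40 / 16
GR = 2.5

2.5


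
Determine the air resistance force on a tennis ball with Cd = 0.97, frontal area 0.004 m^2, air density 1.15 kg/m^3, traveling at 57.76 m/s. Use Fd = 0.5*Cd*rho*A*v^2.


Fd = 0.5 * Cd * rho * A * v^2
Fd = 0.5 * 0.97 * 1.15 * 0.004 * 57.76^2
v^2 = 3336.2176
Fd = 0.5 * 0.97 * 1.15 * 0.004 * 3336.2176 = 7.4431 N

7.4431 N


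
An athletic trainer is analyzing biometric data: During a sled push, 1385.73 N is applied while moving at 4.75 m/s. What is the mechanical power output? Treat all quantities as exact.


P = F * v
P = 1385.73 * 4.75
P = 6582.2175 W

6582.2175 W


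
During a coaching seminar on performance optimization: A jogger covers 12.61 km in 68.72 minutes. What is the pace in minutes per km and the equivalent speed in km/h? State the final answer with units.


Pace = time / distance = 68.72 min / 12.61 km = 5.4496 min/km
Speed = distance / time_in_hours = 12.61 / 1.1453 hr
Speed = 11.0099 km/h

5.4496 min/km, 11.0099 km/h


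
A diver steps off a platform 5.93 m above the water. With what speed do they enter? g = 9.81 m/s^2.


v = sqrt(2 * g * h)
v = sqrt(2 * 9.81 * 5.93)
v = sqrt(116.3466) = 10.7864 m/s

10.7864 m/s


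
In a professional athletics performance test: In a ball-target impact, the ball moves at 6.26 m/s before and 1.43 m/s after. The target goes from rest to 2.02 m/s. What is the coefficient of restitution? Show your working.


e = (v2_after - v1_after) / (v1_before - v2_before)
Numerator = 2.02 - 1.43 = 0.59
Denominator = 6.26 - 0 = 6.26
e = 0.59 / 6.26 = 0.0942

0.0942


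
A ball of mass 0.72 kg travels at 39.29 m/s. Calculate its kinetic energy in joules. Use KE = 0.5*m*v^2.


KE = 0.5 * m * v^2
KE = 0.5 * 0.72 * 39.29^2
KE = 0.5 * 0.72 * 1543.7041 = 555.7335 J

555.7335 J


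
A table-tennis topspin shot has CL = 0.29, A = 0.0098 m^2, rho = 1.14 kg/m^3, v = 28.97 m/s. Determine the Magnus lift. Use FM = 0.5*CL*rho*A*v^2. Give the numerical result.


FM = 0.5 * CL * rho * A * v^2
FM = 0.5 * 0.29 * 1.14 * 0.0098 * 28.97^2
v^2 = 839.2609
FM = 0.5 * 0.29 * 1.14 * 0.0098 * 839.2609 = 1.3596 N

1.3596 N


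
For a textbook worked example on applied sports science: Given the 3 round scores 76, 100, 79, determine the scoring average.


Average = sum / n
Sum = 255
Average = 255 / 3 = 85

85


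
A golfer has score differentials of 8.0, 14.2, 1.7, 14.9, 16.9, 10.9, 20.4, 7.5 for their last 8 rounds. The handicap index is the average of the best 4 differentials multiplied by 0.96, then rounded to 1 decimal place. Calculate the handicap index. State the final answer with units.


All differentials: 8.0, 14.2, 1.7, 14.9, 16.9, 10.9, 20.4, 7.5
Sorted: 1.7, 7.5, 8.0, 10.9, 14.2, 14.9, 16.9, 20.4
Best 4: 1.7, 7.5, 8.0, 10.9
Average of best = 28.1 / 4 = 7.025
Raw index = 7.025 * 0.96 = 6.744
Handicap index = round(6.744, 1) = 6.7

6.7


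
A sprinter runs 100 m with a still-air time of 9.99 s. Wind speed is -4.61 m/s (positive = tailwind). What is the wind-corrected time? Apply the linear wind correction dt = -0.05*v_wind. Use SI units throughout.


dt = -0.05 * v_wind = -0.05 * -4.61 = 0.2305 s
t_corrected = t_still + dt = 9.99 + (0.2305)
t_corrected = 10.2205 s

10.2205 s


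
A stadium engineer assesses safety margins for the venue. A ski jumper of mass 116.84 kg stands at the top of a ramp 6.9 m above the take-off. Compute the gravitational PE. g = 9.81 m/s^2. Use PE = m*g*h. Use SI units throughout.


PE = m * g * h
PE = 116.84 * 9.81 * 6.9
PE = 1146.2004 * 6.9 = 7908.7828 J

7908.7828 J


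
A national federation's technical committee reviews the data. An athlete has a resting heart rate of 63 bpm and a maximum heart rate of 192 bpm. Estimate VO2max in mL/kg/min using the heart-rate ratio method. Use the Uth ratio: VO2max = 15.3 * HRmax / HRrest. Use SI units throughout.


VO2max = 15.3 * HRmax / HRrest
VO2max = 15.3 * 192 / 63
VO2max = 2937.6 / 63 = 46.6286 mL/kg/min

46.6286 mL/kg/min


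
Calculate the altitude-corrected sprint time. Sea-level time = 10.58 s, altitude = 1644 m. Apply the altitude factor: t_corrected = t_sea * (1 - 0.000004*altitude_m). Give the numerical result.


Correction factor = 1 - 0.000004 * 1644 = 0.993424
t_corrected = t_sea * factor = 10.58 * 0.993424
t_corrected = 10.5104 s

10.5104 s


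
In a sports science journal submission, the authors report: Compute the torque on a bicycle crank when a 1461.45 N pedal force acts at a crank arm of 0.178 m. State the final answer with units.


tau = F * d
tau = 1461.45 * 0.178
tau = 260.1381 N*m

260.1381 N*m


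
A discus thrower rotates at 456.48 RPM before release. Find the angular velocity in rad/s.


omega = RPM * 2 * pi / 60
omega = 456.48 * 2 * 3.14159 / 60
omega = 2868.1484 / 60 = 47.8025 rad/s

47.8025 rad/s


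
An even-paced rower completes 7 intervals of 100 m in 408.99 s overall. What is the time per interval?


Split time = total_time / n_laps = 408.99 / 7
Split time = 58.4271 s per lap

58.4271 s


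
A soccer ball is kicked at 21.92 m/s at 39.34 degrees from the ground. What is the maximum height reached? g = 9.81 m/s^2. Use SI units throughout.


H = (v*sin(theta))^2 / (2*g)
vy = v*sin(theta) = 21.92 * sin(39.34 deg) = 13.8955 m/s
H = vy^2 / (2*g) = 193.0862 / (2*9.81)
H = 193.0862 / 19.62 = 9.8413 m

9.8413 m


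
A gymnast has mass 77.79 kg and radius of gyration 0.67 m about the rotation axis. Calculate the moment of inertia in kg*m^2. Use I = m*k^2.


I = m * k^2
I = 77.79 * 0.67^2
I = 77.79 * 0.4489 = 34.9199 kg*m^2

34.9199 kg*m^2


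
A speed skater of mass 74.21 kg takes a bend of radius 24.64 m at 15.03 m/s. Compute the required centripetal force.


Fc = m * v^2 / r
v^2 = 15.03^2 = 225.9009
Fc = 74.21 * 225.9009 / 24.64
Fc = 16764.1058 / 24.64 = 680.3614 N

680.3614 N


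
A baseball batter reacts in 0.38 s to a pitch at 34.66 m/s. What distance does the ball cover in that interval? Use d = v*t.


d = v * t
d = 34.66 * 0.38
d = 13.1708 m

13.1708 m


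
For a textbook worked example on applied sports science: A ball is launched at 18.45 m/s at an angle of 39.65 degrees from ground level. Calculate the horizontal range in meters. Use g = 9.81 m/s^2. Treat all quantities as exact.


R = v^2 * sin(2*theta) / g
Convert angle to radians: theta = 39.65 deg = 0.692 rad
sin(2*theta) = sin(1.384) = 0.9826
R = 18.45^2 * 0.9826 / 9.81
R = 340.4025 * 0.9826 / 9.81 = 34.0962 m

34.0962 m


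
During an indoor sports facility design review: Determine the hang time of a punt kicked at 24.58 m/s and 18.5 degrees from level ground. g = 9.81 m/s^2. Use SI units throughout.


T = 2*v*sin(theta)/g
sin(theta) = sin(18.5 deg) = 0.3173
T = 2*24.58*0.3173 / 9.81
T = 15.5987 / 9.81 = 1.5901 s

1.5901 s


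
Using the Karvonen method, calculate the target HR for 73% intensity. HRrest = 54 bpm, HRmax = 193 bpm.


Target = HRrest + pct*(HRmax - HRrest)
Heart rate reserve = HRmax - HRrest = 193 - 54 = 139 bpm
Fraction = 73% = 0.73
Target = 54 + 0.73 * 139
Target = 54 + 101.47 = 155.47 bpm

155.47 bpm


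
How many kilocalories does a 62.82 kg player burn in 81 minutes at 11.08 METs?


kcal = MET * mass * time_hr
Convert time: 81 min = 1.35 hr
kcal = 11.08 * 62.82 * 1.35
kcal = 939.6616 kcal

939.6616 kcal


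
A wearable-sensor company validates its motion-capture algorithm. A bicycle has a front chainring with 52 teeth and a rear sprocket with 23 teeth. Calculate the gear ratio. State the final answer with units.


GR = front_teeth / rear_teeth
GR = 52 / 23
GR = 2.2609

2.2609


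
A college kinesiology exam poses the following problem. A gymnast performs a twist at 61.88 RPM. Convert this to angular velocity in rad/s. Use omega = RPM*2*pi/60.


omega = RPM * 2 * pi / 60
omega = 61.88 * 2 * 3.14159 / 60
omega = 388.8035 / 60 = 6.4801 rad/s

6.4801 rad/s


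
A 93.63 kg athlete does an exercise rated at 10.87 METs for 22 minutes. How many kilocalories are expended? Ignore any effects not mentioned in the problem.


kcal = MET * mass * time_hr
Convert time: 22 min = 0.3667 hr
kcal = 10.87 * 93.63 * 0.3667
kcal = 373.178 kcal

373.178 kcal


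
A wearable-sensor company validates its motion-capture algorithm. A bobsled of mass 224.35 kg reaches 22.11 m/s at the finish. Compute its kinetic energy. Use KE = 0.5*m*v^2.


KE = 0.5 * m * v^2
KE = 0.5 * 224.35 * 22.11^2
KE = 0.5 * 224.35 * 488.8521 = 54836.9843 J

54836.9843 J


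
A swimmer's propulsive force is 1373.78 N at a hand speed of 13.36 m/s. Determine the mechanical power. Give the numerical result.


P = F * v
P = 1373.78 * 13.36
P = 18353.7008 W

18353.7008 W


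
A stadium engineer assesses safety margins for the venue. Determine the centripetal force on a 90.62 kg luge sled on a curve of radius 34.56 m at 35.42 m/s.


Fc = m * v^2 / r
v^2 = 35.42^2 = 1254.5764
Fc = 90.62 * 1254.5764 / 34.56
Fc = 113689.7134 / 34.56 = 3289.6329 N

3289.6329 N


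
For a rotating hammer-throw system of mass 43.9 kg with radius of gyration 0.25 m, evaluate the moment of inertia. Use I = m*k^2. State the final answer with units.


I = m * k^2
I = 43.9 * 0.25^2
I = 43.9 * 0.0625 = 2.7437 kg*m^2

2.7437 kg*m^2


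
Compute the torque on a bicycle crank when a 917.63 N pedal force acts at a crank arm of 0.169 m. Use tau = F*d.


tau = F * d
tau = 917.63 * 0.169
tau = 155.0795 N*m

155.0795 N*m


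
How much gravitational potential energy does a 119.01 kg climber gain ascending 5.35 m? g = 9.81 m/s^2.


PE = m * g * h
PE = 119.01 * 9.81 * 5.35
PE = 1167.4881 * 5.35 = 6246.0613 J

6246.0613 J


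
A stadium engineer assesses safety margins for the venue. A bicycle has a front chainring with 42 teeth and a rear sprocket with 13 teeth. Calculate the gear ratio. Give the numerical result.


GR = front_teeth / rear_teeth
GR = 42 / 13
GR = 3.2308

3.2308


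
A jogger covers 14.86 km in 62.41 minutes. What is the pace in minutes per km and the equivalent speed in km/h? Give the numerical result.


Pace = time / distance = 62.41 min / 14.86 km = 4.1999 min/km
Speed = distance / time_in_hours = 14.86 / 1.0402 hr
Speed = 14.2862 km/h

4.1999 min/km, 14.2862 km/h


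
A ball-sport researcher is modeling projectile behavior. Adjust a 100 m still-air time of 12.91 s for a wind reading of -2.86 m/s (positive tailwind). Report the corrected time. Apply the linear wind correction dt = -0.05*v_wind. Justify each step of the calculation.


dt = -0.05 * v_wind = -0.05 * -2.86 = 0.143 s
t_corrected = t_still + dt = 12.91 + (0.143)
t_corrected = 13.053 s

13.053 s


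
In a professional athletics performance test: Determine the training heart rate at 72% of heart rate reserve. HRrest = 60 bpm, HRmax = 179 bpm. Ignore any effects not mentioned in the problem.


Target = HRrest + pct*(HRmax - HRrest)
Heart rate reserve = HRmax - HRrest = 179 - 60 = 119 bpm
Fraction = 72% = 0.72
Target = 60 + 0.72 * 119
Target = 60 + 85.68 = 145.68 bpm

145.68 bpm


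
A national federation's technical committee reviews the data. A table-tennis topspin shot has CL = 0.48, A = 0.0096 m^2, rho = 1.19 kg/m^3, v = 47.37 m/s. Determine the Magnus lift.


FM = 0.5 * CL * rho * A * v^2
FM = 0.5 * 0.48 * 1.19 * 0.0096 * 47.37^2
v^2 = 2243.9169
FM = 0.5 * 0.48 * 1.19 * 0.0096 * 2243.9169 = 6.1523 N

6.1523 N


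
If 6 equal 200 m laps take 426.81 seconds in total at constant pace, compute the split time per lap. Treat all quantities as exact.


Split time = total_time / n_laps = 426.81 / 6
Split time = 71.135 s per lap

71.135 s


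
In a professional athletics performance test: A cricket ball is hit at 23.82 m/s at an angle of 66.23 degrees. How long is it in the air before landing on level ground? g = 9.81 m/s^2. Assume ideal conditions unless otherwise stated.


T = 2*v*sin(theta)/g
sin(theta) = sin(66.23 deg) = 0.9152
T = 2*23.82*0.9152 / 9.81
T = 43.5987 / 9.81 = 4.4443 s

4.4443 s


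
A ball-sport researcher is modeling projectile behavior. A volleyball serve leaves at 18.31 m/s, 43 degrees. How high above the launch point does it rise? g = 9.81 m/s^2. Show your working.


H = (v*sin(theta))^2 / (2*g)
vy = v*sin(theta) = 18.31 * sin(43 deg) = 12.4874 m/s
H = vy^2 / (2*g) = 155.9349 / (2*9.81)
H = 155.9349 / 19.62 = 7.9478 m

7.9478 m


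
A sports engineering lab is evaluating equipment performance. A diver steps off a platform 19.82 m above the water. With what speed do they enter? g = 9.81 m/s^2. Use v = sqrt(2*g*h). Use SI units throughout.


v = sqrt(2 * g * h)
v = sqrt(2 * 9.81 * 19.82)
v = sqrt(388.8684) = 19.7197 m/s

19.7197 m/s


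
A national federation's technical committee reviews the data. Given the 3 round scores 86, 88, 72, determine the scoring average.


Average = sum / n
Sum = 246
Average = 246 / 3 = 82

82


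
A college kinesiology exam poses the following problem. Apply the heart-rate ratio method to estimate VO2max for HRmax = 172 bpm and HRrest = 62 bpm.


VO2max = 15.3 * HRmax / HRrest
VO2max = 15.3 * 172 / 62
VO2max = 2631.6 / 62 = 42.4452 mL/kg/min

42.4452 mL/kg/min


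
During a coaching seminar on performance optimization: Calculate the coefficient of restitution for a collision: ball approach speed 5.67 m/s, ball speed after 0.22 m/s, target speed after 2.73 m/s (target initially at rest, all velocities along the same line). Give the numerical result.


e = (v2_after - v1_after) / (v1_before - v2_before)
Numerator = 2.73 - 0.22 = 2.51
Denominator = 5.67 - 0 = 5.67
e = 2.51 / 5.67 = 0.4427

0.4427


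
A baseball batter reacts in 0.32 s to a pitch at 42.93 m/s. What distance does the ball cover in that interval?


d = v * t
d = 42.93 * 0.32
d = 13.7376 m

13.7376 m


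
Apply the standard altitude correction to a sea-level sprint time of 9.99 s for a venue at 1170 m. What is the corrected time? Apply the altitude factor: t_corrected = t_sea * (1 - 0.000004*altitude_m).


Correction factor = 1 - 0.000004 * 1170 = 0.99532
t_corrected = t_sea * factor = 9.99 * 0.99532
t_corrected = 9.9432 s

9.9432 s


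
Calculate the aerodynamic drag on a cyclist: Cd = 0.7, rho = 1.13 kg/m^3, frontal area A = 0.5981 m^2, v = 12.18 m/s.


Fd = 0.5 * Cd * rho * A * v^2
Fd = 0.5 * 0.7 * 1.13 * 0.5981 * 12.18^2
v^2 = 148.3524
Fd = 0.5 * 0.7 * 1.13 * 0.5981 * 148.3524 = 35.0925 N

35.0925 N


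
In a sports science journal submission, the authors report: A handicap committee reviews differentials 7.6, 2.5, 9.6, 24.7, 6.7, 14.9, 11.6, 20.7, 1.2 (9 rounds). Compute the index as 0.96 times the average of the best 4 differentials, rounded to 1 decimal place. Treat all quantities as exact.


All differentials: 7.6, 2.5, 9.6, 24.7, 6.7, 14.9, 11.6, 20.7, 1.2
Sorted: 1.2, 2.5, 6.7, 7.6, 9.6, 11.6, 14.9, 20.7, 24.7
Best 4: 1.2, 2.5, 6.7, 7.6
Average of best = 18 / 4 = 4.5
Raw index = 4.5 * 0.96 = 4.32
Handicap index = round(4.32, 1) = 4.3

4.3


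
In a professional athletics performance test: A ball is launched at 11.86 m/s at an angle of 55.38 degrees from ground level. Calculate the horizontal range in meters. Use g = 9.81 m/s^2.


R = v^2 * sin(2*theta) / g
Convert angle to radians: theta = 55.38 deg = 0.9666 rad
sin(2*theta) = sin(1.9331) = 0.9351
R = 11.86^2 * 0.9351 / 9.81
R = 140.6596 * 0.9351 / 9.81 = 13.4074 m

13.4074 m


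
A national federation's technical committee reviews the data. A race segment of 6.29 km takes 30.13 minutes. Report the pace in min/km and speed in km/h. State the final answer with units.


Pace = time / distance = 30.13 min / 6.29 km = 4.7901 min/km
Speed = distance / time_in_hours = 6.29 / 0.5022 hr
Speed = 12.5257 km/h

4.7901 min/km, 12.5257 km/h


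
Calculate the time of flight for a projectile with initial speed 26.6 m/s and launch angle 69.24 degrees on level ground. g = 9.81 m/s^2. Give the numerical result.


T = 2*v*sin(theta)/g
sin(theta) = sin(69.24 deg) = 0.9351
T = 2*26.6*0.9351 / 9.81
T = 49.7459 / 9.81 = 5.0709 s

5.0709 s


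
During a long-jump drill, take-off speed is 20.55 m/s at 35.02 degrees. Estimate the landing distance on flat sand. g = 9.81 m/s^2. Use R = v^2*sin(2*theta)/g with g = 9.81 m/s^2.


R = v^2 * sin(2*theta) / g
Convert angle to radians: theta = 35.02 deg = 0.6112 rad
sin(2*theta) = sin(1.2224) = 0.9399
R = 20.55^2 * 0.9399 / 9.81
R = 422.3025 * 0.9399 / 9.81 = 40.4623 m

40.4623 m


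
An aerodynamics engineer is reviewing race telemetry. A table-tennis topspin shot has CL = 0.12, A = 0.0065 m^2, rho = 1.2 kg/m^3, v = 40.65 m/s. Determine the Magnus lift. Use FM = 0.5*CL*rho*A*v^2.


FM = 0.5 * CL * rho * A * v^2
FM = 0.5 * 0.12 * 1.2 * 0.0065 * 40.65^2
v^2 = 1652.4225
FM = 0.5 * 0.12 * 1.2 * 0.0065 * 1652.4225 = 0.7733 N

0.7733 N


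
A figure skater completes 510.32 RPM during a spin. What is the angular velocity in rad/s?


omega = RPM * 2 * pi / 60
omega = 510.32 * 2 * 3.14159 / 60
omega = 3206.4351 / 60 = 53.4406 rad/s

53.4406 rad/s


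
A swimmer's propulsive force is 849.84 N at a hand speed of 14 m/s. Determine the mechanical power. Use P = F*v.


P = F * v
P = 849.84 * 14
P = 11897.76 W

11897.76 W


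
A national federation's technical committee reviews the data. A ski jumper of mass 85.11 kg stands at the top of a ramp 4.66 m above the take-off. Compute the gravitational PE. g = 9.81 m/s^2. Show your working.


PE = m * g * h
PE = 85.11 * 9.81 * 4.66
PE = 834.9291 * 4.66 = 3890.7696 J

3890.7696 J


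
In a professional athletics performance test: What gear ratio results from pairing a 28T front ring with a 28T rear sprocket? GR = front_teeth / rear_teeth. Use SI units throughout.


GR = front_teeth / rear_teeth
GR = 28 / 28
GR = 1

1


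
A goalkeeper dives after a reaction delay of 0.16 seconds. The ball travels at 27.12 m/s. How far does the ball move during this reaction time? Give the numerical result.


d = v * t
d = 27.12 * 0.16
d = 4.3392 m

4.3392 m


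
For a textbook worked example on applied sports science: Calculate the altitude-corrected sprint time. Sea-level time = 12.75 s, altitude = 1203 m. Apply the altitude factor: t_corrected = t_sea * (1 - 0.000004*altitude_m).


Correction factor = 1 - 0.000004 * 1203 = 0.995188
t_corrected = t_sea * factor = 12.75 * 0.995188
t_corrected = 12.6886 s

12.6886 s


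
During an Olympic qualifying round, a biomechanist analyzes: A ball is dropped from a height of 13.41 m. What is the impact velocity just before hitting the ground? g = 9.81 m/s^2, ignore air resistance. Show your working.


v = sqrt(2 * g * h)
v = sqrt(2 * 9.81 * 13.41)
v = sqrt(263.1042) = 16.2205 m/s

16.2205 m/s


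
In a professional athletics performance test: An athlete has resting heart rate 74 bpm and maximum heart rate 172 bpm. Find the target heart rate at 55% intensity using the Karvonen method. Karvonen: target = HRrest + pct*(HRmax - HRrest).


Target = HRrest + pct*(HRmax - HRrest)
Heart rate reserve = HRmax - HRrest = 172 - 74 = 98 bpm
Fraction = 55% = 0.55
Target = 74 + 0.55 * 98
Target = 74 + 53.9 = 127.9 bpm

127.9 bpm


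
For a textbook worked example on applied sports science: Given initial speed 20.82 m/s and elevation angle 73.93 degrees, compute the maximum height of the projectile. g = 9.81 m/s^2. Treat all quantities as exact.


H = (v*sin(theta))^2 / (2*g)
vy = v*sin(theta) = 20.82 * sin(73.93 deg) = 20.0064 m/s
H = vy^2 / (2*g) = 400.2577 / (2*9.81)
H = 400.2577 / 19.62 = 20.4005 m

20.4005 m


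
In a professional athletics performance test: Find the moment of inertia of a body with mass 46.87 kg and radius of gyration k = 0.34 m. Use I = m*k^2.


I = m * k^2
I = 46.87 * 0.34^2
I = 46.87 * 0.1156 = 5.4182 kg*m^2

5.4182 kg*m^2


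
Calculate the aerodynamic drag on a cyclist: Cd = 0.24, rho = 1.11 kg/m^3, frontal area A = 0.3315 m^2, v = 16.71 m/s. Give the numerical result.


Fd = 0.5 * Cd * rho * A * v^2
Fd = 0.5 * 0.24 * 1.11 * 0.3315 * 16.71^2
v^2 = 279.2241
Fd = 0.5 * 0.24 * 1.11 * 0.3315 * 279.2241 = 12.3294 N

12.3294 N


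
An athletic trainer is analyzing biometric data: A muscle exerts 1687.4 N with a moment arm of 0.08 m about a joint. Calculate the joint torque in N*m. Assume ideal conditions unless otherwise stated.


tau = F * d
tau = 1687.4 * 0.08
tau = 134.992 N*m

134.992 N*m


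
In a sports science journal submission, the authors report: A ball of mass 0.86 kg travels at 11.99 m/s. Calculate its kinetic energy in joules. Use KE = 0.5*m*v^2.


KE = 0.5 * m * v^2
KE = 0.5 * 0.86 * 11.99^2
KE = 0.5 * 0.86 * 143.7601 = 61.8168 J

61.8168 J


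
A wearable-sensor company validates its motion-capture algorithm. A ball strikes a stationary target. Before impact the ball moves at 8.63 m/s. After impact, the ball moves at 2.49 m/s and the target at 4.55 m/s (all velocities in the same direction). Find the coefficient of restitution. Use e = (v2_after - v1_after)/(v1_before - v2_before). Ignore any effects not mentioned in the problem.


e = (v2_after - v1_after) / (v1_before - v2_before)
Numerator = 4.55 - 2.49 = 2.06
Denominator = 8.63 - 0 = 8.63
e = 2.06 / 8.63 = 0.2387

0.2387


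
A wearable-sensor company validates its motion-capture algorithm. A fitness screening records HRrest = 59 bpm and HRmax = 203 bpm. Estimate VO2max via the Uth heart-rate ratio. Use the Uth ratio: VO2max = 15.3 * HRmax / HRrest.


VO2max = 15.3 * HRmax / HRrest
VO2max = 15.3 * 203 / 59
VO2max = 3105.9 / 59 = 52.6424 mL/kg/min

52.6424 mL/kg/min


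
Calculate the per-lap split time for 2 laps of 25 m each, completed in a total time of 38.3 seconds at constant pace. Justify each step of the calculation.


Split time = total_time / n_laps = 38.3 / 2
Split time = 19.15 s per lap

19.15 s


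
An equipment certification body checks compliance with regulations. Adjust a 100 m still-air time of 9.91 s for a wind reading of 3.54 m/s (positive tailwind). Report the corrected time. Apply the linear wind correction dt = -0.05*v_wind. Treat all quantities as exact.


dt = -0.05 * v_wind = -0.05 * 3.54 = -0.177 s
t_corrected = t_still + dt = 9.91 + (-0.177)
t_corrected = 9.733 s

9.733 s


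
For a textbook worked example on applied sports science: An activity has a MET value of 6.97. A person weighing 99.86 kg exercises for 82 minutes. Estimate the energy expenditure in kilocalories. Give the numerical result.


kcal = MET * mass * time_hr
Convert time: 82 min = 1.3667 hr
kcal = 6.97 * 99.86 * 1.3667
kcal = 951.2331 kcal

951.2331 kcal


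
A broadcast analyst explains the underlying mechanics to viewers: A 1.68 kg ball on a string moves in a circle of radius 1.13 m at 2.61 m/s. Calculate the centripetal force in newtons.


Fc = m * v^2 / r
v^2 = 2.61^2 = 6.8121
Fc = 1.68 * 6.8121 / 1.13
Fc = 11.4443 / 1.13 = 10.1277 N

10.1277 N


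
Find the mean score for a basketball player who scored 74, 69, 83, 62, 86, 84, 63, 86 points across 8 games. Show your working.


Average = sum / n
Sum = 607
Average = 607 / 8 = 75.875

75.875


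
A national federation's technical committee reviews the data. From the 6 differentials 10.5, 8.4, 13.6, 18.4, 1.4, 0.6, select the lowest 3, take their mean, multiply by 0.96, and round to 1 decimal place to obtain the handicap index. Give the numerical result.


All differentials: 10.5, 8.4, 13.6, 18.4, 1.4, 0.6
Sorted: 0.6, 1.4, 8.4, 10.5, 13.6, 18.4
Best 3: 0.6, 1.4, 8.4
Average of best = 10.4 / 3 = 3.4667
Raw index = 3.4667 * 0.96 = 3.328
Handicap index = round(3.328, 1) = 3.3

3.3


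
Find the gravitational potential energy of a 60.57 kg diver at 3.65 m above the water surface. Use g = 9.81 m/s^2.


PE = m * g * h
PE = 60.57 * 9.81 * 3.65
PE = 594.1917 * 3.65 = 2168.7997 J

2168.7997 J


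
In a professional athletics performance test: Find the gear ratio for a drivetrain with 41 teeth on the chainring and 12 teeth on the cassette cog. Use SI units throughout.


GR = front_teeth / rear_teeth
GR = 41 / 12
GR = 3.4167

3.4167


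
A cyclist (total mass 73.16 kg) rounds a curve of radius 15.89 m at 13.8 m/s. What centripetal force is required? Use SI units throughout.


Fc = m * v^2 / r
v^2 = 13.8^2 = 190.44
Fc = 73.16 * 190.44 / 15.89
Fc = 13932.5904 / 15.89 = 876.815 N

876.815 N


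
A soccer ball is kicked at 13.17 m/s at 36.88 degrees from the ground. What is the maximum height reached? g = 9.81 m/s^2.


H = (v*sin(theta))^2 / (2*g)
vy = v*sin(theta) = 13.17 * sin(36.88 deg) = 7.9039 m/s
H = vy^2 / (2*g) = 62.471 / (2*9.81)
H = 62.471 / 19.62 = 3.184 m

3.184 m


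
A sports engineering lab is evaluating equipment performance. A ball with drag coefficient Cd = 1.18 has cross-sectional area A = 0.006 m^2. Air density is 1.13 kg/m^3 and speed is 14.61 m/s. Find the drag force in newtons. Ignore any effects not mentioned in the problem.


Fd = 0.5 * Cd * rho * A * v^2
Fd = 0.5 * 1.18 * 1.13 * 0.006 * 14.61^2
v^2 = 213.4521
Fd = 0.5 * 1.18 * 1.13 * 0.006 * 213.4521 = 0.8539 N

0.8539 N


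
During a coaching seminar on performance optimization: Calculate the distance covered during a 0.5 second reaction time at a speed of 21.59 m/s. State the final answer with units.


d = v * t
d = 21.59 * 0.5
d = 10.795 m

10.795 m


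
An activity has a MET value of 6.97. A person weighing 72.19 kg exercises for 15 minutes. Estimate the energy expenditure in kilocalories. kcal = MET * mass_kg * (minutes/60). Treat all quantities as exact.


kcal = MET * mass * time_hr
Convert time: 15 min = 0.25 hr
kcal = 6.97 * 72.19 * 0.25
kcal = 125.7911 kcal

125.7911 kcal


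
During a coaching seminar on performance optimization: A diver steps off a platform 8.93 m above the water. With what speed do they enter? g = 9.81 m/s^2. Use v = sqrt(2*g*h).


v = sqrt(2 * g * h)
v = sqrt(2 * 9.81 * 8.93)
v = sqrt(175.2066) = 13.2366 m/s

13.2366 m/s


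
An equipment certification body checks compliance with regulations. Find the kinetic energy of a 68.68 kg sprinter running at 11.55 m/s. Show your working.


KE = 0.5 * m * v^2
KE = 0.5 * 68.68 * 11.55^2
KE = 0.5 * 68.68 * 133.4025 = 4581.0419 J

4581.0419 J


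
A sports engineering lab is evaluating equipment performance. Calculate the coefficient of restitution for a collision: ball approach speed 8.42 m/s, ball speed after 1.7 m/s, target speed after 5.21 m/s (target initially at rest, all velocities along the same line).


e = (v2_after - v1_after) / (v1_before - v2_before)
Numerator = 5.21 - 1.7 = 3.51
Denominator = 8.42 - 0 = 8.42
e = 3.51 / 8.42 = 0.4169

0.4169


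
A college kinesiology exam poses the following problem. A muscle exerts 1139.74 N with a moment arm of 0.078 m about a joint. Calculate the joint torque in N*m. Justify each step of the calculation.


tau = F * d
tau = 1139.74 * 0.078
tau = 88.8997 N*m

88.8997 N*m


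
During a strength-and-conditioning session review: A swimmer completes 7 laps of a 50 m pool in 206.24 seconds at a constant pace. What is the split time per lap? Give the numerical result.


Split time = total_time / n_laps = 206.24 / 7
Split time = 29.4629 s per lap

29.4629 s


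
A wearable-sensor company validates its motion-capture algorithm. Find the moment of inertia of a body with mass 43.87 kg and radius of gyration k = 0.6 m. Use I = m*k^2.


I = m * k^2
I = 43.87 * 0.6^2
I = 43.87 * 0.36 = 15.7932 kg*m^2

15.7932 kg*m^2


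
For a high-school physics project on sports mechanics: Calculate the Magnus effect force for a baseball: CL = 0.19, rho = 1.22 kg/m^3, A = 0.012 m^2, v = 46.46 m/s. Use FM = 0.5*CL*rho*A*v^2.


FM = 0.5 * CL * rho * A * v^2
FM = 0.5 * 0.19 * 1.22 * 0.012 * 46.46^2
v^2 = 2158.5316
FM = 0.5 * 0.19 * 1.22 * 0.012 * 2158.5316 = 3.0021 N

3.0021 N


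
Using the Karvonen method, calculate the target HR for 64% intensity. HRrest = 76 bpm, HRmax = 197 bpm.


Target = HRrest + pct*(HRmax - HRrest)
Heart rate reserve = HRmax - HRrest = 197 - 76 = 121 bpm
Fraction = 64% = 0.64
Target = 76 + 0.64 * 121
Target = 76 + 77.44 = 153.44 bpm

153.44 bpm


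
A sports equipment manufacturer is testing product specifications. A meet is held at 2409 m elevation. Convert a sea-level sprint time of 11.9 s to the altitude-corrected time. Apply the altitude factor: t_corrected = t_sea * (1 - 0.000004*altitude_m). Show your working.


Correction factor = 1 - 0.000004 * 2409 = 0.990364
t_corrected = t_sea * factor = 11.9 * 0.990364
t_corrected = 11.7853 s

11.7853 s


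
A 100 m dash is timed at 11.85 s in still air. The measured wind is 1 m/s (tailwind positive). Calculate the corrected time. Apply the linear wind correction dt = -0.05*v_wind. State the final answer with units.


dt = -0.05 * v_wind = -0.05 * 1 = -0.05 s
t_corrected = t_still + dt = 11.85 + (-0.05)
t_corrected = 11.8 s

11.8 s


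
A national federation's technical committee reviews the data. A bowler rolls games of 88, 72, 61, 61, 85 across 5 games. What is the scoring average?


Average = sum / n
Sum = 367
Average = 367 / 5 = 73.4

73.4


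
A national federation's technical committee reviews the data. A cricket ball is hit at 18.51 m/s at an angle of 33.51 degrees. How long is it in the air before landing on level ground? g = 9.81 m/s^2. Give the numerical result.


T = 2*v*sin(theta)/g
sin(theta) = sin(33.51 deg) = 0.5521
T = 2*18.51*0.5521 / 9.81
T = 20.4381 / 9.81 = 2.0834 s

2.0834 s


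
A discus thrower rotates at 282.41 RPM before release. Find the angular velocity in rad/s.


omega = RPM * 2 * pi / 60
omega = 282.41 * 2 * 3.14159 / 60
omega = 1774.4344 / 60 = 29.5739 rad/s

29.5739 rad/s


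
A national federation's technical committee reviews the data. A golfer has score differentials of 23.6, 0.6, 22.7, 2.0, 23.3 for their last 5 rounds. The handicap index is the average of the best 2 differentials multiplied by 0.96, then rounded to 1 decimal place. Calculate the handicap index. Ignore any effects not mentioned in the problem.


All differentials: 23.6, 0.6, 22.7, 2.0, 23.3
Sorted: 0.6, 2.0, 22.7, 23.3, 23.6
Best 2: 0.6, 2.0
Average of best = 2.6 / 2 = 1.3
Raw index = 1.3 * 0.96 = 1.248
Handicap index = round(1.248, 1) = 1.2

1.2


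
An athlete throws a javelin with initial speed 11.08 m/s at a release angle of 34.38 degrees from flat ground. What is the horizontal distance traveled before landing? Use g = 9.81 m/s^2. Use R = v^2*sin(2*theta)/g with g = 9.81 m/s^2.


R = v^2 * sin(2*theta) / g
Convert angle to radians: theta = 34.38 deg = 0.6 rad
sin(2*theta) = sin(1.2001) = 0.9321
R = 11.08^2 * 0.9321 / 9.81
R = 122.7664 * 0.9321 / 9.81 = 11.6643 m

11.6643 m


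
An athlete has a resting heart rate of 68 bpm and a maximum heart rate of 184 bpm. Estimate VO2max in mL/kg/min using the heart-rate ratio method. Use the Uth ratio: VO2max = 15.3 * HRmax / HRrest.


VO2max = 15.3 * HRmax / HRrest
VO2max = 15.3 * 184 / 68
VO2max = 2815.2 / 68 = 41.4 mL/kg/min

41.4 mL/kg/min


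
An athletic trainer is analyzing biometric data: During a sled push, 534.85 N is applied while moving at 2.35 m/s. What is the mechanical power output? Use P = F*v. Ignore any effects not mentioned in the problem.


P = F * v
P = 534.85 * 2.35
P = 1256.8975 W

1256.8975 W


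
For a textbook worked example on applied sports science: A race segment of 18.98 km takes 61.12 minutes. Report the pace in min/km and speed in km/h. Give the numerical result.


Pace = time / distance = 61.12 min / 18.98 km = 3.2202 min/km
Speed = distance / time_in_hours = 18.98 / 1.0187 hr
Speed = 18.6322 km/h

3.2202 min/km, 18.6322 km/h


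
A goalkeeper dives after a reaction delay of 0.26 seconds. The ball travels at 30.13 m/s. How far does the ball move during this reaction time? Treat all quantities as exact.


d = v * t
d = 30.13 * 0.26
d = 7.8338 m

7.8338 m


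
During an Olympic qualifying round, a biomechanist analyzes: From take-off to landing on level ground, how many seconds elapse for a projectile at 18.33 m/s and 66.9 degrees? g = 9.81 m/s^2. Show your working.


T = 2*v*sin(theta)/g
sin(theta) = sin(66.9 deg) = 0.9198
T = 2*18.33*0.9198 / 9.81
T = 33.7207 / 9.81 = 3.4374 s

3.4374 s


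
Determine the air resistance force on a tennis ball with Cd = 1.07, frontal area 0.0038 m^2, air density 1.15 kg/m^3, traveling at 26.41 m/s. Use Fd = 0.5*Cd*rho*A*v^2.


Fd = 0.5 * Cd * rho * A * v^2
Fd = 0.5 * 1.07 * 1.15 * 0.0038 * 26.41^2
v^2 = 697.4881
Fd = 0.5 * 1.07 * 1.15 * 0.0038 * 697.4881 = 1.6307 N

1.6307 N


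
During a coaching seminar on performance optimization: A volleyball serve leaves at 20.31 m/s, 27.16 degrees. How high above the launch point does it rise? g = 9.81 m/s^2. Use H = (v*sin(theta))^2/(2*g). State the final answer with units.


H = (v*sin(theta))^2 / (2*g)
vy = v*sin(theta) = 20.31 * sin(27.16 deg) = 9.271 m/s
H = vy^2 / (2*g) = 85.9523 / (2*9.81)
H = 85.9523 / 19.62 = 4.3809 m

4.3809 m


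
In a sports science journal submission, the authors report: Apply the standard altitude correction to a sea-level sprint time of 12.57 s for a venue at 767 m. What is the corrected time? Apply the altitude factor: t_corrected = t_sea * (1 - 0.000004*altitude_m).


Correction factor = 1 - 0.000004 * 767 = 0.996932
t_corrected = t_sea * factor = 12.57 * 0.996932
t_corrected = 12.5314 s

12.5314 s


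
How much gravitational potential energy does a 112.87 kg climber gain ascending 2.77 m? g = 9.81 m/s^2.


PE = m * g * h
PE = 112.87 * 9.81 * 2.77
PE = 1107.2547 * 2.77 = 3067.0955 J

3067.0955 J


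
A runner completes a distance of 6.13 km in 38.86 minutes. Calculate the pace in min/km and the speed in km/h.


Pace = time / distance = 38.86 min / 6.13 km = 6.3393 min/km
Speed = distance / time_in_hours = 6.13 / 0.6477 hr
Speed = 9.4647 km/h

6.3393 min/km, 9.4647 km/h


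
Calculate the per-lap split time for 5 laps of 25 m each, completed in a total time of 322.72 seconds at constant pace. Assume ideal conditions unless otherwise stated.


Split time = total_time / n_laps = 322.72 / 5
Split time = 64.544 s per lap

64.544 s


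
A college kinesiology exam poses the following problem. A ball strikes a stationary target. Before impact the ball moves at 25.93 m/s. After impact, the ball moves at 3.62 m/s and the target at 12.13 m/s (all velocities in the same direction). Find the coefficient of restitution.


e = (v2_after - v1_after) / (v1_before - v2_before)
Numerator = 12.13 - 3.62 = 8.51
Denominator = 25.93 - 0 = 25.93
e = 8.51 / 25.93 = 0.3282

0.3282


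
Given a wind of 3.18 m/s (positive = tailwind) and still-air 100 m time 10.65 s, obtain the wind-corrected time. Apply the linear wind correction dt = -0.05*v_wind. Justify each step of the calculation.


dt = -0.05 * v_wind = -0.05 * 3.18 = -0.159 s
t_corrected = t_still + dt = 10.65 + (-0.159)
t_corrected = 10.491 s

10.491 s


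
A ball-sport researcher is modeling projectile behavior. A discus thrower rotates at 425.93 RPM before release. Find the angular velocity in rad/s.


omega = RPM * 2 * pi / 60
omega = 425.93 * 2 * 3.14159 / 60
omega = 2676.1971 / 60 = 44.6033 rad/s

44.6033 rad/s


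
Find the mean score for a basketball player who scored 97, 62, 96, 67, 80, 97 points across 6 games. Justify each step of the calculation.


Average = sum / n
Sum = 499
Average = 499 / 6 = 83.1667

83.1667


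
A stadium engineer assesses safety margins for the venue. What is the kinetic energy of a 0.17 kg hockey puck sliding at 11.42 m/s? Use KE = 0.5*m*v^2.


KE = 0.5 * m * v^2
KE = 0.5 * 0.17 * 11.42^2
KE = 0.5 * 0.17 * 130.4164 = 11.0854 J

11.0854 J


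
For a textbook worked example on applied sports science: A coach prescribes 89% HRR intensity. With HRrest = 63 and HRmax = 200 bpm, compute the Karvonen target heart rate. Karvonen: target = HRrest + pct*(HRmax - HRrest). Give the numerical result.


Target = HRrest + pct*(HRmax - HRrest)
Heart rate reserve = HRmax - HRrest = 200 - 63 = 137 bpm
Fraction = 89% = 0.89
Target = 63 + 0.89 * 137
Target = 63 + 121.93 = 184.93 bpm

184.93 bpm


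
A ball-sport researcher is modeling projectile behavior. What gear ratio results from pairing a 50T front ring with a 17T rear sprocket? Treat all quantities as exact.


GR = front_teeth / rear_teeth
GR = 50 / 17
GR = 2.9412

2.9412


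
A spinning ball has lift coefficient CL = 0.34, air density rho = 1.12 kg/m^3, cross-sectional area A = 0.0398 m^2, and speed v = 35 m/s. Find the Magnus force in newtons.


FM = 0.5 * CL * rho * A * v^2
FM = 0.5 * 0.34 * 1.12 * 0.0398 * 35^2
v^2 = 1225
FM = 0.5 * 0.34 * 1.12 * 0.0398 * 1225 = 9.283 N

9.283 N
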